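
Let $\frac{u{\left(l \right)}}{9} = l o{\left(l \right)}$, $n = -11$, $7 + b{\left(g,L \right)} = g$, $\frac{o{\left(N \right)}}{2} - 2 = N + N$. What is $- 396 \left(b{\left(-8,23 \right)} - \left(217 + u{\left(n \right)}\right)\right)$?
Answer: $1660032$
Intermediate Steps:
$o{\left(N \right)} = 4 + 4 N$ ($o{\left(N \right)} = 4 + 2 \left(N + N\right) = 4 + 2 \cdot 2 N = 4 + 4 N$)
$b{\left(g,L \right)} = -7 + g$
$u{\left(l \right)} = 9 l \left(4 + 4 l\right)$
$- 396 \left(b{\left(-8,23 \right)} - \left(217 + u{\left(n \right)}\right)\right) = - 396 \left(\left(-7 - 8\right) - \left(217 + 36 \left(-11\right) \left(1 - 11\right)\right)\right) = - 396 \left(-15 - \left(217 + 36 \left(-11\right) \left(-10\right)\right)\right) = - 396 \left(-15 - 4177\right) = \left(-396\right) \left(-4192\right) = 1660032$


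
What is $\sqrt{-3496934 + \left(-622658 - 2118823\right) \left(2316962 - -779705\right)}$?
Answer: $i \sqrt{8489457240761} \approx 2.9137 \cdot 10^{6} i$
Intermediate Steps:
$\sqrt{-3496934 + \left(-622658 - 2118823\right) \left(2316962 - -779705\right)} = \sqrt{-3496934 - 2741481 \left(2316962 + 779705\right)} = \sqrt{-3496934 - 8489453743827} = \sqrt{-8489457240761} = i \sqrt{8489457240761}$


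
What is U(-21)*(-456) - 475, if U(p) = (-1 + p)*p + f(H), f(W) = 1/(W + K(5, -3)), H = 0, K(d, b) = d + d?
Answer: -1055963/5 ≈ -2.1119e+5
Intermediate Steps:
K(d, b) = 2*d
f(W) = 1/(10 + W) (f(W) = 1/(W + 2*5) = 1/(W + 10) = 1/(10 + W))
U(p) = ⅒ + p*(-1 + p) (U(p) = (-1 + p)*p + 1/(10 + 0) = p*(-1 + p) + 1/10 = p*(-1 + p) + ⅒ = ⅒ + p*(-1 + p))
U(-21)*(-456) - 475 = (⅒ + (-21)² - 1*(-21))*(-456) - 475 = (⅒ + 441 + 21)*(-456) - 475 = (4621/10)*(-456) - 475 = -1053588/5 - 475 = -1055963/5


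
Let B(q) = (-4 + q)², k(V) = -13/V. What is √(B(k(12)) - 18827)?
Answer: I*√2707367/12 ≈ 137.12*I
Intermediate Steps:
√(B(k(12)) - 18827) = √((-4 - 13/12)² - 18827) = √((-61/12)² - 18827) = √(3721/144 - 18827) = √(-2707367/144) = I*√2707367/12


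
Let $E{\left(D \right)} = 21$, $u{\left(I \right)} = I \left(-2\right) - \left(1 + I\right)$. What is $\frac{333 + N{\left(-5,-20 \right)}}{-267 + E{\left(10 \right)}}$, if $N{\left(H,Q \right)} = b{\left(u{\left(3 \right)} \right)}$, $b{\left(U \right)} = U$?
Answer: $- \frac{323}{246} \approx -1.313$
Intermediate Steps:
$u{\left(I \right)} = -1 - 3 I$ ($u{\left(I \right)} = - 2 I - \left(1 + I\right) = -1 - 3 I$)
$N{\left(H,Q \right)} = -10$ ($N{\left(H,Q \right)} = -1 - 9 = -10$)
$\frac{333 + N{\left(-5,-20 \right)}}{-267 + E{\left(10 \right)}} = \frac{333 - 10}{-267 + 21} = \frac{323}{-246} = 323 \left(- \frac{1}{246}\right) = - \frac{323}{246}$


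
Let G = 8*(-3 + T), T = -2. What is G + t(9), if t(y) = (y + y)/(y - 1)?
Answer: -151/4 ≈ -37.750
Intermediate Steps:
t(y) = 2*y/(-1 + y) (t(y) = (2*y)/(-1 + y) = 2*y/(-1 + y))
G = -40 (G = 8*(-3 - 2) = 8*(-5) = -40)
G + t(9) = -40 + 2*9/(-1 + 9) = -40 + 2*9/8 = -40 + 2*9*(1/8) = -40 + 9/4 = -151/4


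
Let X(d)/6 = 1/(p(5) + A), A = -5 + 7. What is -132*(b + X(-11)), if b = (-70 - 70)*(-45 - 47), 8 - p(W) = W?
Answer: -8501592/5 ≈ -1.7003e+6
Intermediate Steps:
A = 2
p(W) = 8 - W
b = 12880 (b = -140*(-92) = 12880)
X(d) = 6/5 (X(d) = 6/((8 - 1*5) + 2) = 6/((8 - 5) + 2) = 6/(3 + 2) = 6/5)
-132*(b + X(-11)) = -132*(12880 + 6/5) = -132*64406/5 = -8501592/5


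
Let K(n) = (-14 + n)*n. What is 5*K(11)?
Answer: -165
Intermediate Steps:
K(n) = n*(-14 + n)
5*K(11) = 5*(11*(-14 + 11)) = 5*(11*(-3)) = 5*(-33) = -165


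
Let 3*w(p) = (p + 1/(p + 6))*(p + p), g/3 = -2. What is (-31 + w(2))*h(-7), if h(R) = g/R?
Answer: -169/7 ≈ -24.143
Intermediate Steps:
g = -6 (g = 3*(-2) = -6)
h(R) = -6/R
w(p) = 2*p*(p + 1/(6 + p))/3 (w(p) = ((p + 1/(p + 6))*(p + p))/3 = ((p + 1/(6 + p))*(2*p))/3 = (2*p*(p + 1/(6 + p)))/3 = 2*p*(p + 1/(6 + p))/3)
(-31 + w(2))*h(-7) = (-31 + (⅔)*2*(1 + 2² + 6*2)/(6 + 2))*(-6/(-7)) = (-31 + (⅔)*2*(1 + 4 + 12)/8)*(-6*(-⅐)) = (-31 + (⅔)*2*(⅛)*17)*(6/7) = (-31 + 17/6)*(6/7) = -169/6*6/7 = -169/7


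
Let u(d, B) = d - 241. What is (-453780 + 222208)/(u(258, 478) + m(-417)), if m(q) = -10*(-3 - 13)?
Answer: -231572/177 ≈ -1308.3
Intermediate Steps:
u(d, B) = -241 + d
m(q) = 160 (m(q) = -10*(-16) = 160)
(-453780 + 222208)/(u(258, 478) + m(-417)) = (-453780 + 222208)/((-241 + 258) + 160) = -231572/(17 + 160) = -231572/177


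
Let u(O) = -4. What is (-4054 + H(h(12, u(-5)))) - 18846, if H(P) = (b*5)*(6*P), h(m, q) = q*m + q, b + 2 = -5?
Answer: -11980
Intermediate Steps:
b = -7 (b = -2 - 5 = -7)
h(m, q) = q + m*q (h(m, q) = m*q + q = q + m*q)
H(P) = -210*P (H(P) = (-7*5)*(6*P) = -210*P)
(-4054 + H(h(12, u(-5)))) - 18846 = (-4054 - (-840)*(1 + 12)) - 18846 = (-4054 - (-840)*13) - 18846 = (-4054 - 210*(-52)) - 18846 = (-4054 + 10920) - 18846 = 6866 - 18846 = -11980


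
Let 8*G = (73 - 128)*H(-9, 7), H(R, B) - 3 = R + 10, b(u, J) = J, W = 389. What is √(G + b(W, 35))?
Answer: √30/2 ≈ 2.7386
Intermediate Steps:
H(R, B) = 13 + R (H(R, B) = 3 + (R + 10) = 3 + (10 + R) = 13 + R)
G = -55/2 (G = ((73 - 128)*(13 - 9))/8 = (-55*4)/8 = (⅛)*(-220) = -55/2 ≈ -27.500)
√(G + b(W, 35)) = √(-55/2 + 35) = √(15/2) = √30/2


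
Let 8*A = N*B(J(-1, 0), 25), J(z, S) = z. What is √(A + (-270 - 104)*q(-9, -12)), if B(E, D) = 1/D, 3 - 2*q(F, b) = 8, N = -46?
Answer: √93477/10 ≈ 30.574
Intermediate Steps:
q(F, b) = -5/2 (q(F, b) = 3/2 - ½*8 = 3/2 - 4 = -5/2)
A = -23/100 (A = (-46/25)/8 = (-46*1/25)/8 = (⅛)*(-46/25) = -23/100 ≈ -0.23000)
√(A + (-270 - 104)*q(-9, -12)) = √(-23/100 + (-270 - 104)*(-5/2)) = √(-23/100 - 374*(-5/2)) = √(-23/100 + 935) = √(93477/100) = √93477/10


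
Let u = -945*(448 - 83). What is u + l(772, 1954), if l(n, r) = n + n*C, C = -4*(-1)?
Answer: -341065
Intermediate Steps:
C = 4
u = -344925 (u = -945*365 = -344925)
l(n, r) = 5*n (l(n, r) = n + n*4 = n + 4*n = 5*n)
u + l(772, 1954) = -344925 + 5*772 = -344925 + 3860 = -341065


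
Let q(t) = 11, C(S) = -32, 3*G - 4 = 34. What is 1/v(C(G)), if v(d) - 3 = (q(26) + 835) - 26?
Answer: 1/823 ≈ 0.0012151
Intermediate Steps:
G = 38/3 (G = 4/3 + (⅓)*34 = 4/3 + 34/3 = 38/3 ≈ 12.667)
v(d) = 823 (v(d) = 3 + ((11 + 835) - 26) = 3 + (846 - 26) = 3 + 820 = 823)
1/v(C(G)) = 1/823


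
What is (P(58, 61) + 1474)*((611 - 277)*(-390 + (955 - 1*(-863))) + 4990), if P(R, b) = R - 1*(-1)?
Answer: 738817086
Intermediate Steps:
P(R, b) = 1 + R (P(R, b) = R + 1 = 1 + R)
(P(58, 61) + 1474)*((611 - 277)*(-390 + (955 - 1*(-863))) + 4990) = ((1 + 58) + 1474)*((611 - 277)*(-390 + (955 - 1*(-863))) + 4990) = (59 + 1474)*(334*(-390 + (955 + 863)) + 4990) = 1533*(334*(-390 + 1818) + 4990) = 1533*(334*1428 + 4990) = 1533*(476952 + 4990) = 1533*481942 = 738817086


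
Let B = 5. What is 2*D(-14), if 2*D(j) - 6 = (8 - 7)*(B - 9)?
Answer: 2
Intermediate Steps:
D(j) = 1 (D(j) = 3 + ((8 - 7)*(5 - 9))/2 = 3 + (1*(-4))/2 = 3 + (1/2)*(-4) = 3 - 2 = 1)
2*D(-14) = 2*1 = 2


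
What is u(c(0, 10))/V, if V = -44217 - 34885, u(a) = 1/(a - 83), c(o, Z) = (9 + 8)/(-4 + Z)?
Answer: 3/19024031 ≈ 1.5770e-7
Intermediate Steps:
c(o, Z) = 17/(-4 + Z)
u(a) = 1/(-83 + a)
V = -79102
u(c(0, 10))/V = 1/(-83 + 17/(-4 + 10)*(-79102)) = -1/79102/(-83 + 17/6) = -1/79102/(-481/6) = -6/481*(-1/79102) = 3/19024031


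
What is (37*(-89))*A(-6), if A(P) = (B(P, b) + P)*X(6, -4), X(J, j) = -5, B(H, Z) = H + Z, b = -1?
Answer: -214045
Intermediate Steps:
A(P) = 5 - 10*P (A(P) = ((P - 1) + P)*(-5) = ((-1 + P) + P)*(-5) = (-1 + 2*P)*(-5) = 5 - 10*P)
(37*(-89))*A(-6) = (37*(-89))*(5 - 10*(-6)) = -3293*(5 + 60) = -3293*65 = -214045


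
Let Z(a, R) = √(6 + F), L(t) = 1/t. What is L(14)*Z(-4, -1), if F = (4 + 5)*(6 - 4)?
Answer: √6/7 ≈ 0.34993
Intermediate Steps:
F = 18 (F = 9*2 = 18)
Z(a, R) = 2*√6 (Z(a, R) = √(6 + 18) = √24 = 2*√6)
L(14)*Z(-4, -1) = (2*√6)/14 = √6/7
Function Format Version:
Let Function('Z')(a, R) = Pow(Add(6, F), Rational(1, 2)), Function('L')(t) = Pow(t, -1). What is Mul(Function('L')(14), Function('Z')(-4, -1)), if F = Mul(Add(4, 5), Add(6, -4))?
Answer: Mul(Rational(1, 7), Pow(6, Rational(1, 2))) ≈ 0.34993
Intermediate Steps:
F = 18 (F = Mul(9, 2) = 18)
Function('Z')(a, R) = Mul(2, Pow(6, Rational(1, 2))) (Function('Z')(a, R) = Pow(Add(6, 18), Rational(1, 2)) = Pow(24, Rational(1, 2)) = Mul(2, Pow(6, Rational(1, 2))))
Mul(Function('L')(14), Function('Z')(-4, -1)) = Mul(Pow(14, -1), Mul(2, Pow(6, Rational(1, 2)))) = Mul(Rational(1, 14), Mul(2, Pow(6, Rational(1, 2)))) = Mul(Rational(1, 7), Pow(6, Rational(1, 2)))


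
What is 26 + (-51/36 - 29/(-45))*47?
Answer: -1853/180 ≈ -10.294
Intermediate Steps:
26 + (-51/36 - 29/(-45))*47 = 26 + (-51*1/36 - 29*(-1/45))*47 = 26 + (-17/12 + 29/45)*47 = 26 - 139/180*47 = 26 - 6533/180 = -1853/180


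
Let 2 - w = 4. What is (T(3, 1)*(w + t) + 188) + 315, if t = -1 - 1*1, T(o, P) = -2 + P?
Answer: 507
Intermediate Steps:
w = -2 (w = 2 - 1*4 = 2 - 4 = -2)
t = -2 (t = -1 - 1 = -2)
(T(3, 1)*(w + t) + 188) + 315 = ((-2 + 1)*(-2 - 2) + 188) + 315 = (-1*(-4) + 188) + 315 = (4 + 188) + 315 = 192 + 315 = 507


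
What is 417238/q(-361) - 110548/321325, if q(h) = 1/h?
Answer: -48398909236898/321325 ≈ -1.5062e+8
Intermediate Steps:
417238/q(-361) - 110548/321325 = 417238/(1/(-361)) - 110548/321325 = 417238/(-1/361) - 110548*1/321325 = 417238*(-361) - 110548/321325 = -150622918 - 110548/321325 = -48398909236898/321325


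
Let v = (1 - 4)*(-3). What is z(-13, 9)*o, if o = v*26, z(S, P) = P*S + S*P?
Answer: -54756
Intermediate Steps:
v = 9 (v = -3*(-3) = 9)
z(S, P) = 2*P*S (z(S, P) = P*S + P*S = 2*P*S)
o = 234 (o = 9*26 = 234)
z(-13, 9)*o = (2*9*(-13))*234 = -234*234 = -54756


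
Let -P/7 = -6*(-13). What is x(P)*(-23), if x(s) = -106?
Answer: 2438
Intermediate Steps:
P = -546 (P = -(-42)*(-13) = -7*78 = -546)
x(P)*(-23) = -106*(-23) = 2438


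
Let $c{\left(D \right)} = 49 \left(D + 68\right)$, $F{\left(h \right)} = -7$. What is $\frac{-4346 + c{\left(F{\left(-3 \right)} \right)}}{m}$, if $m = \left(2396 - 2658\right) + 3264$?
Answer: $- \frac{1357}{3002} \approx -0.45203$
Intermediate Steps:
$c{\left(D \right)} = 3332 + 49 D$ ($c{\left(D \right)} = 49 \left(68 + D\right) = 3332 + 49 D$)
$m = 3002$ ($m = -262 + 3264 = 3002$)
$\frac{-4346 + c{\left(F{\left(-3 \right)} \right)}}{m} = \frac{-4346 + \left(3332 + 49 \left(-7\right)\right)}{3002} = \left(-4346 + \left(3332 - 343\right)\right) \frac{1}{3002} = \left(-4346 + 2989\right) \frac{1}{3002} = \left(-1357\right) \frac{1}{3002} = - \frac{1357}{3002}$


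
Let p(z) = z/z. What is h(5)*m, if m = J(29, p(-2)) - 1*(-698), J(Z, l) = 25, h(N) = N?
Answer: 3615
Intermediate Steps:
p(z) = 1
m = 723 (m = 25 - 1*(-698) = 25 + 698 = 723)
h(5)*m = 5*723 = 3615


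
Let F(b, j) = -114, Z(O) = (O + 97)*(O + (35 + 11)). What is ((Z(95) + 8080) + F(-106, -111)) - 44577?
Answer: -9539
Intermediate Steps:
Z(O) = (46 + O)*(97 + O) (Z(O) = (97 + O)*(O + 46) = (97 + O)*(46 + O) = (46 + O)*(97 + O))
((Z(95) + 8080) + F(-106, -111)) - 44577 = (((4462 + 95**2 + 143*95) + 8080) - 114) - 44577 = (((4462 + 9025 + 13585) + 8080) - 114) - 44577 = ((27072 + 8080) - 114) - 44577 = (35152 - 114) - 44577 = 35038 - 44577 = -9539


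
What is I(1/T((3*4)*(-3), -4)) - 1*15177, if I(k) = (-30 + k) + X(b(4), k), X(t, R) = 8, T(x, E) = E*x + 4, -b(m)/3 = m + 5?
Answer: -2249451/148 ≈ -15199.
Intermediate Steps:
b(m) = -15 - 3*m (b(m) = -3*(m + 5) = -3*(5 + m) = -15 - 3*m)
T(x, E) = 4 + E*x
I(k) = -22 + k (I(k) = (-30 + k) + 8 = -22 + k)
I(1/T((3*4)*(-3), -4)) - 1*15177 = (-22 + 1/(4 - 4*3*4*(-3))) - 1*15177 = (-22 + 1/(4 - 48*(-3))) - 15177 = (-22 + 1/(4 - 4*(-36))) - 15177 = (-22 + 1/(4 + 144)) - 15177 = (-22 + 1/148) - 15177 = -3255/148 - 15177 = -2249451/148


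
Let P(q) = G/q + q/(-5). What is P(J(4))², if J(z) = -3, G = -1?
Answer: 196/225 ≈ 0.87111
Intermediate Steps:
P(q) = -1/q - q/5 (P(q) = -1/q + q/(-5) = -1/q + q*(-⅕) = -1/q - q/5)
P(J(4))² = (-1/(-3) - ⅕*(-3))² = (-1*(-⅓) + ⅗)² = (⅓ + ⅗)² = (14/15)² = 196/225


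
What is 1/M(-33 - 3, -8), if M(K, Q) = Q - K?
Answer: 1/28 ≈ 0.035714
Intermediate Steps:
1/M(-33 - 3, -8) = 1/(-8 - (-33 - 3)) = 1/(-8 - 1*(-36)) = 1/(-8 + 36) = 1/28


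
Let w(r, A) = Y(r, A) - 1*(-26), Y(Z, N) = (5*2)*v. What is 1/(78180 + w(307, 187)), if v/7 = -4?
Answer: 1/77926 ≈ 1.2833e-5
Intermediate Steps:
v = -28 (v = 7*(-4) = -28)
Y(Z, N) = -280 (Y(Z, N) = (5*2)*(-28) = 10*(-28) = -280)
w(r, A) = -254 (w(r, A) = -280 - 1*(-26) = -280 + 26 = -254)
1/(78180 + w(307, 187)) = 1/(78180 - 254) = 1/77926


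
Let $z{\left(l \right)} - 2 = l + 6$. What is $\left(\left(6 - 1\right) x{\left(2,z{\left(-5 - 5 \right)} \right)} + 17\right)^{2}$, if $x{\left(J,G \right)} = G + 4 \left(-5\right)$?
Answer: $8649$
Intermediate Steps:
$z{\left(l \right)} = 8 + l$ ($z{\left(l \right)} = 2 + \left(l + 6\right) = 2 + \left(6 + l\right) = 8 + l$)
$x{\left(J,G \right)} = -20 + G$ ($x{\left(J,G \right)} = G - 20 = -20 + G$)
$\left(\left(6 - 1\right) x{\left(2,z{\left(-5 - 5 \right)} \right)} + 17\right)^{2} = \left(\left(6 - 1\right) \left(-20 + \left(8 - 10\right)\right) + 17\right)^{2} = \left(5 \left(-20 + \left(8 - 10\right)\right) + 17\right)^{2} = \left(5 \left(-20 - 2\right) + 17\right)^{2} = \left(5 \left(-22\right) + 17\right)^{2} = \left(-110 + 17\right)^{2} = \left(-93\right)^{2} = 8649$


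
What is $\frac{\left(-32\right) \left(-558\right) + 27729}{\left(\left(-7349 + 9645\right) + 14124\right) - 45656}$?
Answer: $- \frac{45585}{29236} \approx -1.5592$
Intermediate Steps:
$\frac{\left(-32\right) \left(-558\right) + 27729}{\left(\left(-7349 + 9645\right) + 14124\right) - 45656} = \frac{17856 + 27729}{\left(2296 + 14124\right) - 45656} = \frac{45585}{16420 - 45656} = \frac{45585}{-29236} = 45585 \left(- \frac{1}{29236}\right) = - \frac{45585}{29236}$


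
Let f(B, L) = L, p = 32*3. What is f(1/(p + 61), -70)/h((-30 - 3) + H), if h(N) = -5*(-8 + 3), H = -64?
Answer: -14/5 ≈ -2.8000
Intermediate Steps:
h(N) = 25 (h(N) = -5*(-5) = 25)
p = 96
f(1/(p + 61), -70)/h((-30 - 3) + H) = -70/25 = -70*1/25 = -14/5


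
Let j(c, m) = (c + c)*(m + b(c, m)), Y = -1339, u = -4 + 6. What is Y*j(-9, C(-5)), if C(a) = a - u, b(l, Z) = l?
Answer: -385632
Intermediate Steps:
u = 2
C(a) = -2 + a (C(a) = a - 1*2 = a - 2 = -2 + a)
j(c, m) = 2*c*(c + m) (j(c, m) = (c + c)*(m + c) = (2*c)*(c + m) = 2*c*(c + m))
Y*j(-9, C(-5)) = -2678*(-9)*(-9 + (-2 - 5)) = -2678*(-9)*(-9 - 7) = -2678*(-9)*(-16) = -1339*288 = -385632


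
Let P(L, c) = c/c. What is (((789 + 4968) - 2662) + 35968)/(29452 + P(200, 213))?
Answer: 39063/29453 ≈ 1.3263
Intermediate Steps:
P(L, c) = 1
(((789 + 4968) - 2662) + 35968)/(29452 + P(200, 213)) = (((789 + 4968) - 2662) + 35968)/(29452 + 1) = ((5757 - 2662) + 35968)/29453 = (3095 + 35968)*(1/29453) = 39063*(1/29453) = 39063/29453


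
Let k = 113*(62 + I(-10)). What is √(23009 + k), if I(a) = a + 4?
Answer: √29337 ≈ 171.28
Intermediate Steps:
I(a) = 4 + a
k = 6328 (k = 113*(62 + (4 - 10)) = 113*(62 - 6) = 113*56 = 6328)
√(23009 + k) = √(23009 + 6328) = √29337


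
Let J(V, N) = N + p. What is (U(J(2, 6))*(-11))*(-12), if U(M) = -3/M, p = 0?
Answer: -66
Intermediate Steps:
J(V, N) = N (J(V, N) = N + 0 = N)
(U(J(2, 6))*(-11))*(-12) = (-3/6*(-11))*(-12) = (-3*⅙*(-11))*(-12) = -½*(-11)*(-12) = (11/2)*(-12) = -66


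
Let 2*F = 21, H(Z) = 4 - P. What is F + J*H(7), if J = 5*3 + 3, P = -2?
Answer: 237/2 ≈ 118.50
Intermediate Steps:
H(Z) = 6 (H(Z) = 4 - 1*(-2) = 4 + 2 = 6)
F = 21/2 (F = (½)*21 = 21/2 ≈ 10.500)
J = 18 (J = 15 + 3 = 18)
F + J*H(7) = 21/2 + 18*6 = 21/2 + 108 = 237/2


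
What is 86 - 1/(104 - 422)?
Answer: 27349/318 ≈ 86.003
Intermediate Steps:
86 - 1/(104 - 422) = 86 - 1/(-318) = 86 - 1*(-1/318) = 86 + 1/318 = 27349/318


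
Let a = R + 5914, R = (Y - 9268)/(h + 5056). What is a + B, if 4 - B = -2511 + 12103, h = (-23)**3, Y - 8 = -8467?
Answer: -26108087/7111 ≈ -3671.5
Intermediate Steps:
Y = -8459 (Y = 8 - 8467 = -8459)
h = -12167
R = 17727/7111 (R = (-8459 - 9268)/(-12167 + 5056) = -17727/(-7111) = -17727*(-1/7111) = 17727/7111 ≈ 2.4929)
B = -9588 (B = 4 - (-2511 + 12103) = 4 - 1*9592 = 4 - 9592 = -9588)
a = 42072181/7111 (a = 17727/7111 + 5914 = 42072181/7111 ≈ 5916.5)
a + B = 42072181/7111 - 9588 = -26108087/7111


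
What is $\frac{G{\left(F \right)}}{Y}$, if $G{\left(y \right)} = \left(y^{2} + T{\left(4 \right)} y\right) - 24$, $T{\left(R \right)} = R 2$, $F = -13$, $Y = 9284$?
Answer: $\frac{41}{9284} \approx 0.0044162$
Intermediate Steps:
$T{\left(R \right)} = 2 R$
$G{\left(y \right)} = -24 + y^{2} + 8 y$ ($G{\left(y \right)} = \left(y^{2} + 2 \cdot 4 y\right) - 24 = \left(y^{2} + 8 y\right) - 24 = -24 + y^{2} + 8 y$)
$\frac{G{\left(F \right)}}{Y} = \frac{-24 + \left(-13\right)^{2} + 8 \left(-13\right)}{9284} = \left(-24 + 169 - 104\right) \frac{1}{9284} = 41 \cdot \frac{1}{9284} = \frac{41}{9284}$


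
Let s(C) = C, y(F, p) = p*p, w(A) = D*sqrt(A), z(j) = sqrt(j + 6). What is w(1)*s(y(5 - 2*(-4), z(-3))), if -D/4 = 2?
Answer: -24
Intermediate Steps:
z(j) = sqrt(6 + j)
D = -8 (D = -4*2 = -8)
w(A) = -8*sqrt(A)
y(F, p) = p**2
w(1)*s(y(5 - 2*(-4), z(-3))) = (-8*sqrt(1))*(sqrt(6 - 3))**2 = (-8*1)*(sqrt(3))**2 = -8*3 = -24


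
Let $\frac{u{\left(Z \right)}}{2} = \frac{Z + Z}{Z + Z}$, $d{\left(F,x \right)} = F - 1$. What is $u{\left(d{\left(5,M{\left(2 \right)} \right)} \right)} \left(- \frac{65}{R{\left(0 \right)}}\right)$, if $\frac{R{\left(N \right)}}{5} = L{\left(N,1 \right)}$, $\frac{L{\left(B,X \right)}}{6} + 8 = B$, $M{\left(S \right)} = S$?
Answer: $\frac{13}{24} \approx 0.54167$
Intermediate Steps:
$d{\left(F,x \right)} = -1 + F$
$L{\left(B,X \right)} = -48 + 6 B$
$R{\left(N \right)} = -240 + 30 N$ ($R{\left(N \right)} = 5 \left(-48 + 6 N\right) = -240 + 30 N$)
$u{\left(Z \right)} = 2$ ($u{\left(Z \right)} = 2 \frac{Z + Z}{Z + Z} = 2 \frac{2 Z}{2 Z} = 2 \cdot 2 Z \frac{1}{2 Z} = 2 \cdot 1 = 2$)
$u{\left(d{\left(5,M{\left(2 \right)} \right)} \right)} \left(- \frac{65}{R{\left(0 \right)}}\right) = 2 \left(- \frac{65}{-240 + 30 \cdot 0}\right) = 2 \left(- \frac{65}{-240 + 0}\right) = 2 \left(- \frac{65}{-240}\right) = 2 \left(\left(-65\right) \left(- \frac{1}{240}\right)\right) = 2 \cdot \frac{13}{48} = \frac{13}{24}$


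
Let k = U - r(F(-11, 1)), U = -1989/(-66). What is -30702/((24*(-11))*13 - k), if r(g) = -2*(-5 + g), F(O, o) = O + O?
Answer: 225148/24993 ≈ 9.0084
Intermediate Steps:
F(O, o) = 2*O
r(g) = 10 - 2*g
U = 663/22 (U = -1989*(-1)/66 = -51*(-13/22) = 663/22 ≈ 30.136)
k = -525/22 (k = 663/22 - (10 - 4*(-11)) = 663/22 - (10 - 2*(-22)) = 663/22 - (10 + 44) = 663/22 - 1*54 = 663/22 - 54 = -525/22 ≈ -23.864)
-30702/((24*(-11))*13 - k) = -30702/((24*(-11))*13 - 1*(-525/22)) = -30702/(-264*13 + 525/22) = -30702/(-3432 + 525/22) = -30702/(-74979/22) = -30702*(-22/74979) = 225148/24993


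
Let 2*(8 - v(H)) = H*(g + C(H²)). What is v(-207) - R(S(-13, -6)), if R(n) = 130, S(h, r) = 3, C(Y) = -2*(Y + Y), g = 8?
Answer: -17738780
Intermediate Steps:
C(Y) = -4*Y
v(H) = 8 - H*(8 - 4*H²)/2
v(-207) - R(S(-13, -6)) = (8 - 4*(-207) + 2*(-207)³) - 1*130 = (8 + 828 + 2*(-8869743)) - 130 = (8 + 828 - 17739486) - 130 = -17738650 - 130 = -17738780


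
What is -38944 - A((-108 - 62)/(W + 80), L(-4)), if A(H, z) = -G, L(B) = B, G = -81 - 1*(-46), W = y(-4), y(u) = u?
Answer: -38979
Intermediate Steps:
W = -4
G = -35 (G = -81 + 46 = -35)
A(H, z) = 35 (A(H, z) = -1*(-35) = 35)
-38944 - A((-108 - 62)/(W + 80), L(-4)) = -38944 - 1*35 = -38944 - 35 = -38979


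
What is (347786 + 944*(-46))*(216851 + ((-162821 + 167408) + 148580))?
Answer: 112619418516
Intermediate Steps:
(347786 + 944*(-46))*(216851 + ((-162821 + 167408) + 148580)) = (347786 - 43424)*(216851 + (4587 + 148580)) = 304362*(216851 + 153167) = 304362*370018 = 112619418516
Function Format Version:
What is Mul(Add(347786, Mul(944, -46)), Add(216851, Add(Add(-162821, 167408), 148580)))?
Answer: 112619418516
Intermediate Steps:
Mul(Add(347786, Mul(944, -46)), Add(216851, Add(Add(-162821, 167408), 148580))) = Mul(Add(347786, -43424), Add(216851, Add(4587, 148580))) = Mul(304362, Add(216851, 153167)) = Mul(304362, 370018) = 112619418516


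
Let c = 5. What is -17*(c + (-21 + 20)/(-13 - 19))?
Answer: -2737/32 ≈ -85.531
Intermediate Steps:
-17*(c + (-21 + 20)/(-13 - 19)) = -17*(5 + (-21 + 20)/(-13 - 19)) = -17*(5 - 1/(-32)) = -17*(5 - 1*(-1/32)) = -17*(5 + 1/32) = -17*161/32 = -2737/32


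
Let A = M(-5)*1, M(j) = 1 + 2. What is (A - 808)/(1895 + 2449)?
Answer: -805/4344 ≈ -0.18531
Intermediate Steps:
M(j) = 3
A = 3 (A = 3*1 = 3)
(A - 808)/(1895 + 2449) = (3 - 808)/(1895 + 2449) = -805/4344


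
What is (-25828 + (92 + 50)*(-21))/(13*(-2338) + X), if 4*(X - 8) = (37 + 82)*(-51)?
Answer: 115240/127613 ≈ 0.90304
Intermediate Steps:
X = -6037/4 (X = 8 + ((37 + 82)*(-51))/4 = 8 + (119*(-51))/4 = 8 + (1/4)*(-6069) = 8 - 6069/4 = -6037/4 ≈ -1509.3)
(-25828 + (92 + 50)*(-21))/(13*(-2338) + X) = (-25828 + (92 + 50)*(-21))/(13*(-2338) - 6037/4) = (-25828 + 142*(-21))/(-30394 - 6037/4) = (-25828 - 2982)/(-127613/4) = -28810*(-4/127613) = 115240/127613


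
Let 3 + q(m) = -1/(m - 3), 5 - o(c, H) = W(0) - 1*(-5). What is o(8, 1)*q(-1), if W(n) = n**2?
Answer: 0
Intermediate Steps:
o(c, H) = 0 (o(c, H) = 5 - (0**2 - 1*(-5)) = 5 - (0 + 5) = 5 - 1*5 = 5 - 5 = 0)
q(m) = -3 - 1/(-3 + m) (q(m) = -3 - 1/(m - 3) = -3 - 1/(-3 + m))
o(8, 1)*q(-1) = 0*((8 - 3*(-1))/(-3 - 1)) = 0*((8 + 3)/(-4)) = 0*(-1/4*11) = 0*(-11/4) = 0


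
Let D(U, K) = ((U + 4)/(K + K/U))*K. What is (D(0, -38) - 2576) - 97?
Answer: -2673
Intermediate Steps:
D(U, K) = K*(4 + U)/(K + K/U) (D(U, K) = ((4 + U)/(K + K/U))*K = K*(4 + U)/(K + K/U))
(D(0, -38) - 2576) - 97 = (0*(4 + 0)/(1 + 0) - 2576) - 97 = (0*4/1 - 2576) - 97 = (0*1*4 - 2576) - 97 = (0 - 2576) - 97 = -2576 - 97 = -2673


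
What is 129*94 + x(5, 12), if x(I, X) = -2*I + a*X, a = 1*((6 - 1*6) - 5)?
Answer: 12056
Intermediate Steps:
a = -5 (a = 1*((6 - 6) - 5) = 1*(0 - 5) = 1*(-5) = -5)
x(I, X) = -5*X - 2*I (x(I, X) = -2*I - 5*X = -5*X - 2*I)
129*94 + x(5, 12) = 129*94 + (-5*12 - 2*5) = 12126 + (-60 - 10) = 12126 - 70 = 12056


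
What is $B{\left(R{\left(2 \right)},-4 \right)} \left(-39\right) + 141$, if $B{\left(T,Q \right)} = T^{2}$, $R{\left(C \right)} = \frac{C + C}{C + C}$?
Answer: $102$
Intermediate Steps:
$R{\left(C \right)} = 1$ ($R{\left(C \right)} = \frac{2 C}{2 C} = 2 C \frac{1}{2 C} = 1$)
$B{\left(R{\left(2 \right)},-4 \right)} \left(-39\right) + 141 = 1^{2} \left(-39\right) + 141 = 1 \left(-39\right) + 141 = -39 + 141 = 102$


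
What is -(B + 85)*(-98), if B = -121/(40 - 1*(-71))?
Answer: 912772/111 ≈ 8223.2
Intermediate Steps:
B = -121/111 (B = -121/(40 + 71) = -121/111 ≈ -1.0901)
-(B + 85)*(-98) = -(-121/111 + 85)*(-98) = -9314*(-98)/111 = -1*(-912772/111) = 912772/111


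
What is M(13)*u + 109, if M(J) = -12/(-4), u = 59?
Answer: 286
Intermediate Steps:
M(J) = 3 (M(J) = -12*(-¼) = 3)
M(13)*u + 109 = 3*59 + 109 = 177 + 109 = 286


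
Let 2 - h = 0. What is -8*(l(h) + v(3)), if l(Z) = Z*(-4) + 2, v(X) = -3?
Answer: 72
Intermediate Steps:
h = 2 (h = 2 - 1*0 = 2 + 0 = 2)
l(Z) = 2 - 4*Z (l(Z) = -4*Z + 2 = 2 - 4*Z)
-8*(l(h) + v(3)) = -8*((2 - 4*2) - 3) = -8*((2 - 8) - 3) = -8*(-6 - 3) = -8*(-9) = 72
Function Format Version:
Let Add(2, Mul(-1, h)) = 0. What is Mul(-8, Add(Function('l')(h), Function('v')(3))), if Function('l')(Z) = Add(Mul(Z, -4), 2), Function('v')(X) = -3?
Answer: 72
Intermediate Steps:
h = 2 (h = Add(2, Mul(-1, 0)) = Add(2, 0) = 2)
Function('l')(Z) = Add(2, Mul(-4, Z)) (Function('l')(Z) = Add(Mul(-4, Z), 2) = Add(2, Mul(-4, Z)))
Mul(-8, Add(Function('l')(h), Function('v')(3))) = Mul(-8, Add(Add(2, Mul(-4, 2)), -3)) = Mul(-8, Add(Add(2, -8), -3)) = Mul(-8, Add(-6, -3)) = Mul(-8, -9) = 72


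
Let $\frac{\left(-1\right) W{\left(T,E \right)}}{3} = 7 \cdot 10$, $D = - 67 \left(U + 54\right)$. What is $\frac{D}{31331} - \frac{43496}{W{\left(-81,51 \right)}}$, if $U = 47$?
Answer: $\frac{680676053}{3289755} \approx 206.91$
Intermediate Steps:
$D = -6767$ ($D = - 67 \left(47 + 54\right) = \left(-67\right) 101 = -6767$)
$W{\left(T,E \right)} = -210$ ($W{\left(T,E \right)} = - 3 \cdot 7 \cdot 10 = \left(-3\right) 70 = -210$)
$\frac{D}{31331} - \frac{43496}{W{\left(-81,51 \right)}} = - \frac{6767}{31331} - \frac{43496}{-210} = \left(-6767\right) \frac{1}{31331} - - \frac{21748}{105} = - \frac{6767}{31331} + \frac{21748}{105} = \frac{680676053}{3289755}$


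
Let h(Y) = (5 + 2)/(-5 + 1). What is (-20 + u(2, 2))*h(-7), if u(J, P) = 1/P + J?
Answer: 245/8 ≈ 30.625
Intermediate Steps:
u(J, P) = J + 1/P
h(Y) = -7/4 (h(Y) = 7/(-4) = 7*(-¼) = -7/4)
(-20 + u(2, 2))*h(-7) = (-20 + (2 + 1/2))*(-7/4) = (-20 + (2 + ½))*(-7/4) = (-20 + 5/2)*(-7/4) = -35/2*(-7/4) = 245/8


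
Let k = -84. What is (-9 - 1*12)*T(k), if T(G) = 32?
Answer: -672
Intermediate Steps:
(-9 - 1*12)*T(k) = (-9 - 1*12)*32 = (-9 - 12)*32 = -21*32 = -672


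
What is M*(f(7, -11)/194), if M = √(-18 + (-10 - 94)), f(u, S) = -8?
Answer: -4*I*√122/97 ≈ -0.45548*I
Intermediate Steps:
M = I*√122 (M = √(-18 - 104) = √(-122) = I*√122 ≈ 11.045*I)
M*(f(7, -11)/194) = (I*√122)*(-8/194) = (I*√122)*(-8*1/194) = (I*√122)*(-4/97) = -4*I*√122/97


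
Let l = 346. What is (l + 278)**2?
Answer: 389376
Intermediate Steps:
(l + 278)**2 = (346 + 278)**2 = 624**2 = 389376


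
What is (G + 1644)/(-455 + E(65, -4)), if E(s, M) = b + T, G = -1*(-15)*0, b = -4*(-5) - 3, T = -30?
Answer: -137/39 ≈ -3.5128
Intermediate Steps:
b = 17 (b = 20 - 3 = 17)
G = 0 (G = 15*0 = 0)
E(s, M) = -13 (E(s, M) = 17 - 30 = -13)
(G + 1644)/(-455 + E(65, -4)) = (0 + 1644)/(-455 - 13) = 1644/(-468) = 1644*(-1/468) = -137/39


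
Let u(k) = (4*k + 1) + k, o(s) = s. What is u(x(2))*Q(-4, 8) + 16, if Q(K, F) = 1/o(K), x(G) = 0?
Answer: 63/4 ≈ 15.750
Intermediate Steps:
Q(K, F) = 1/K
u(k) = 1 + 5*k (u(k) = (1 + 4*k) + k = 1 + 5*k)
u(x(2))*Q(-4, 8) + 16 = (1 + 5*0)/(-4) + 16 = (1 + 0)*(-¼) + 16 = 1*(-¼) + 16 = -¼ + 16 = 63/4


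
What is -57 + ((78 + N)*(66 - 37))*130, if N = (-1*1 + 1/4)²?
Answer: 2368989/8 ≈ 2.9612e+5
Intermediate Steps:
N = 9/16 (N = (-1 + ¼)² = (-¾)² = 9/16 ≈ 0.56250)
-57 + ((78 + N)*(66 - 37))*130 = -57 + ((78 + 9/16)*(66 - 37))*130 = -57 + ((1257/16)*29)*130 = -57 + (36453/16)*130 = -57 + 2369445/8 = 2368989/8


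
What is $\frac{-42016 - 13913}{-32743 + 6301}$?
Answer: $\frac{18643}{8814} \approx 2.1152$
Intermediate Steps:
$\frac{-42016 - 13913}{-32743 + 6301} = - \frac{55929}{-26442} = \left(-55929\right) \left(- \frac{1}{26442}\right) = \frac{18643}{8814}$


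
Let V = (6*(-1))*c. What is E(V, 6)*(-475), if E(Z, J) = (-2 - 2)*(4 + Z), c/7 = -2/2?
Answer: 87400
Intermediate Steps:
c = -7 (c = 7*(-2/2) = 7*(-2*½) = 7*(-1) = -7)
V = 42 (V = (6*(-1))*(-7) = -6*(-7) = 42)
E(Z, J) = -16 - 4*Z (E(Z, J) = -4*(4 + Z) = -16 - 4*Z)
E(V, 6)*(-475) = (-16 - 4*42)*(-475) = (-16 - 168)*(-475) = -184*(-475) = 87400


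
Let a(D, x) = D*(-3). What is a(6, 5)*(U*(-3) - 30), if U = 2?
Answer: 648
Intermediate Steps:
a(D, x) = -3*D
a(6, 5)*(U*(-3) - 30) = (-3*6)*(2*(-3) - 30) = -18*(-6 - 30) = -18*(-36) = 648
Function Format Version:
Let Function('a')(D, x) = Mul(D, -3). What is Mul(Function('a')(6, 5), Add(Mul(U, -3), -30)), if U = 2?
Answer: 648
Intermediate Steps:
Function('a')(D, x) = Mul(-3, D)
Mul(Function('a')(6, 5), Add(Mul(U, -3), -30)) = Mul(Mul(-3, 6), Add(Mul(2, -3), -30)) = Mul(-18, Add(-6, -30)) = Mul(-18, -36) = 648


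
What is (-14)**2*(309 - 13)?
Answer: 58016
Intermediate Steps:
(-14)**2*(309 - 13) = 196*296 = 58016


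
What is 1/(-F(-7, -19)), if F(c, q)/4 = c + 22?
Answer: -1/60 ≈ -0.016667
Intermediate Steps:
F(c, q) = 88 + 4*c (F(c, q) = 4*(c + 22) = 4*(22 + c) = 88 + 4*c)
1/(-F(-7, -19)) = 1/(-(88 + 4*(-7))) = 1/(-(88 - 28)) = 1/(-1*60) = 1/(-60) = -1/60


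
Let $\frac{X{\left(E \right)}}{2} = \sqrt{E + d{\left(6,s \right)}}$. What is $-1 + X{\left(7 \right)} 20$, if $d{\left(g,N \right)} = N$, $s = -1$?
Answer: $-1 + 40 \sqrt{6} \approx 96.98$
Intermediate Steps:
$X{\left(E \right)} = 2 \sqrt{-1 + E}$ ($X{\left(E \right)} = 2 \sqrt{E - 1} = 2 \sqrt{-1 + E}$)
$-1 + X{\left(7 \right)} 20 = -1 + 2 \sqrt{-1 + 7} \cdot 20 = -1 + 2 \sqrt{6} \cdot 20 = -1 + 40 \sqrt{6}$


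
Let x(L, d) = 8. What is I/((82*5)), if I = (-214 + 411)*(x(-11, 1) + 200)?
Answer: 20488/205 ≈ 99.941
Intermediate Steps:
I = 40976 (I = (-214 + 411)*(8 + 200) = 197*208 = 40976)
I/((82*5)) = 40976/((82*5)) = 40976/410 = 40976*(1/410) = 20488/205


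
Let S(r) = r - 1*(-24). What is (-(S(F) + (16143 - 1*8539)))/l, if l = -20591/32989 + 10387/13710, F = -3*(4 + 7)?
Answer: -70103274450/1231717 ≈ -56915.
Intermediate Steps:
F = -33 (F = -3*11 = -33)
S(r) = 24 + r (S(r) = r + 24 = 24 + r)
l = 60354133/452279190 (l = -20591*1/32989 + 10387*(1/13710) = -20591/32989 + 10387/13710 = 60354133/452279190 ≈ 0.13344)
(-(S(F) + (16143 - 1*8539)))/l = (-((24 - 33) + (16143 - 1*8539)))/(60354133/452279190) = -(-9 + (16143 - 8539))*(452279190/60354133) = -(-9 + 7604)*(452279190/60354133) = -1*7595*(452279190/60354133) = -7595*452279190/60354133 = -70103274450/1231717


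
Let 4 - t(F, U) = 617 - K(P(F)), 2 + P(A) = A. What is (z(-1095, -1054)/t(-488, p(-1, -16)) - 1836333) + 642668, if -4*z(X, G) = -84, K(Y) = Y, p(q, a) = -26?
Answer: -1316612516/1103 ≈ -1.1937e+6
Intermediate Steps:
P(A) = -2 + A
z(X, G) = 21 (z(X, G) = -¼*(-84) = 21)
t(F, U) = -615 + F (t(F, U) = 4 - (617 - (-2 + F)) = 4 - (617 + (2 - F)) = 4 - (619 - F) = 4 + (-619 + F) = -615 + F)
(z(-1095, -1054)/t(-488, p(-1, -16)) - 1836333) + 642668 = (21/(-615 - 488) - 1836333) + 642668 = (21/(-1103) - 1836333) + 642668 = (21*(-1/1103) - 1836333) + 642668 = (-21/1103 - 1836333) + 642668 = -2025475320/1103 + 642668 = -1316612516/1103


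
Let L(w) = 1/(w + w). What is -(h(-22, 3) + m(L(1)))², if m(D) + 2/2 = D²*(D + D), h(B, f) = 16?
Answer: -3721/16 ≈ -232.56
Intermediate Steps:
L(w) = 1/(2*w)
m(D) = -1 + 2*D³ (m(D) = -1 + D²*(D + D) = -1 + D²*(2*D) = -1 + 2*D³)
-(h(-22, 3) + m(L(1)))² = -(16 + (-1 + 2*((½)/1)³))² = -(16 + (-1 + 2*((½)*1)³))² = -(16 + (-1 + 2*(½)³))² = -(16 + (-1 + 2*(⅛)))² = -(16 + (-1 + ¼))² = -(16 - ¾)² = -(61/4)² = -1*3721/16 = -3721/16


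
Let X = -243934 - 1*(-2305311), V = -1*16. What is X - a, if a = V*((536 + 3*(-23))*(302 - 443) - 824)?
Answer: 994641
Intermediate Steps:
V = -16
a = 1066736 (a = -16*((536 + 3*(-23))*(302 - 443) - 824) = -16*((536 - 69)*(-141) - 824) = -16*(467*(-141) - 824) = -16*(-65847 - 824) = -16*(-66671) = 1066736)
X = 2061377 (X = -243934 + 2305311 = 2061377)
X - a = 2061377 - 1*1066736 = 2061377 - 1066736 = 994641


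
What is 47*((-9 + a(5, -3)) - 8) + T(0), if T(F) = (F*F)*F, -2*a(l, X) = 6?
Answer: -940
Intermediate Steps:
a(l, X) = -3 (a(l, X) = -1/2*6 = -3)
T(F) = F**3 (T(F) = F**2*F = F**3)
47*((-9 + a(5, -3)) - 8) + T(0) = 47*((-9 - 3) - 8) + 0**3 = 47*(-12 - 8) + 0 = 47*(-20) + 0 = -940 + 0 = -940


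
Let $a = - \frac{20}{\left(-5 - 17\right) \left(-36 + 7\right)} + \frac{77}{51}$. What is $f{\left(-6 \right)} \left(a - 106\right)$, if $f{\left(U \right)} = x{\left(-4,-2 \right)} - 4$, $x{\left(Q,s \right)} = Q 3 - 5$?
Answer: $\frac{11903227}{5423} \approx 2195.0$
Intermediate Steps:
$x{\left(Q,s \right)} = -5 + 3 Q$ ($x{\left(Q,s \right)} = 3 Q - 5 = -5 + 3 Q$)
$f{\left(U \right)} = -21$ ($f{\left(U \right)} = \left(-5 + 3 \left(-4\right)\right) - 4 = \left(-5 - 12\right) - 4 = -17 - 4 = -21$)
$a = \frac{24053}{16269}$ ($a = - \frac{20}{\left(-22\right) \left(-29\right)} + 77 \cdot \frac{1}{51} = - \frac{20}{638} + \frac{77}{51} = \left(-20\right) \frac{1}{638} + \frac{77}{51} = - \frac{10}{319} + \frac{77}{51} = \frac{24053}{16269} \approx 1.4785$)
$f{\left(-6 \right)} \left(a - 106\right) = - 21 \left(\frac{24053}{16269} - 106\right) = \left(-21\right) \left(- \frac{1700461}{16269}\right) = \frac{11903227}{5423}$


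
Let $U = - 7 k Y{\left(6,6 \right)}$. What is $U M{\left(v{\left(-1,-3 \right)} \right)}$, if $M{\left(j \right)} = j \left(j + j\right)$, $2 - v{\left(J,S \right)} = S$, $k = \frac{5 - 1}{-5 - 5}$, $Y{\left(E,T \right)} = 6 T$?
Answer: $5040$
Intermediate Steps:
$k = - \frac{2}{5}$ ($k = \frac{4}{-10} = 4 \left(- \frac{1}{10}\right) = - \frac{2}{5} \approx -0.4$)
$v{\left(J,S \right)} = 2 - S$
$M{\left(j \right)} = 2 j^{2}$ ($M{\left(j \right)} = j 2 j = 2 j^{2}$)
$U = \frac{504}{5}$ ($U = \left(-7\right) \left(- \frac{2}{5}\right) 6 \cdot 6 = \frac{14}{5} \cdot 36 = \frac{504}{5} \approx 100.8$)
$U M{\left(v{\left(-1,-3 \right)} \right)} = \frac{504 \cdot 2 \left(2 - -3\right)^{2}}{5} = \frac{504 \cdot 2 \left(2 + 3\right)^{2}}{5} = \frac{504 \cdot 2 \cdot 5^{2}}{5} = \frac{504 \cdot 2 \cdot 25}{5} = \frac{504}{5} \cdot 50 = 5040$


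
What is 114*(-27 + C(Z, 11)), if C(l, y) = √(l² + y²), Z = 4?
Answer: -3078 + 114*√137 ≈ -1743.7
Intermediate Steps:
114*(-27 + C(Z, 11)) = 114*(-27 + √(4² + 11²)) = 114*(-27 + √(16 + 121)) = 114*(-27 + √137) = -3078 + 114*√137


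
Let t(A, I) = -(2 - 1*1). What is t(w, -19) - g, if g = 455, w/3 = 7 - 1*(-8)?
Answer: -456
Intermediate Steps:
w = 45 (w = 3*(7 - 1*(-8)) = 3*(7 + 8) = 3*15 = 45)
t(A, I) = -1 (t(A, I) = -(2 - 1) = -1*1 = -1)
t(w, -19) - g = -1 - 1*455 = -1 - 455 = -456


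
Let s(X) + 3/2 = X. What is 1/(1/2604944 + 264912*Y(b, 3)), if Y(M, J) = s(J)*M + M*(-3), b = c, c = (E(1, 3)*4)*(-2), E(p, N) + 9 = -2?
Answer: -2604944/91090682090495 ≈ -2.8597e-8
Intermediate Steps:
E(p, N) = -11 (E(p, N) = -9 - 2 = -11)
s(X) = -3/2 + X
c = 88 (c = -11*4*(-2) = -44*(-2) = 88)
b = 88
Y(M, J) = -3*M + M*(-3/2 + J) (Y(M, J) = (-3/2 + J)*M + M*(-3) = M*(-3/2 + J) - 3*M = -3*M + M*(-3/2 + J))
1/(1/2604944 + 264912*Y(b, 3)) = 1/(1/2604944 + 264912*((1/2)*88*(-9 + 2*3))) = 1/(1/2604944 + 264912*((1/2)*88*(-9 + 6))) = 1/(1/2604944 + 264912*((1/2)*88*(-3))) = 1/(1/2604944 + 264912*(-132)) = 1/(1/2604944 - 34968384) = 1/(-91090682090495/2604944) = -2604944/91090682090495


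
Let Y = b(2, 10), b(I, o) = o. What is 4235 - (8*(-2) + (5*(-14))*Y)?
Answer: 4951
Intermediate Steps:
Y = 10
4235 - (8*(-2) + (5*(-14))*Y) = 4235 - (8*(-2) + (5*(-14))*10) = 4235 - (-16 - 70*10) = 4235 - (-16 - 700) = 4235 - 1*(-716) = 4235 + 716 = 4951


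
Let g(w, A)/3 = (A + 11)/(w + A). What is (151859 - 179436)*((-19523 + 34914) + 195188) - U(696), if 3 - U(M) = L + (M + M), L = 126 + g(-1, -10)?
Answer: -63878491251/11 ≈ -5.8071e+9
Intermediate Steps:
g(w, A) = 3*(11 + A)/(A + w) (g(w, A) = 3*((A + 11)/(w + A)) = 3*((11 + A)/(A + w)) = 3*(11 + A)/(A + w))
L = 1383/11 (L = 126 + 3*(11 - 10)/(-10 - 1) = 126 + 3*1/(-11) = 126 + 3*(-1/11)*1 = 126 - 3/11 = 1383/11 ≈ 125.73)
U(M) = -1350/11 - 2*M (U(M) = 3 - (1383/11 + (M + M)) = 3 - (1383/11 + 2*M) = 3 + (-1383/11 - 2*M) = -1350/11 - 2*M)
(151859 - 179436)*((-19523 + 34914) + 195188) - U(696) = (151859 - 179436)*((-19523 + 34914) + 195188) - (-1350/11 - 2*696) = -27577*(15391 + 195188) - (-1350/11 - 1392) = -27577*210579 - 1*(-16662/11) = -5807137083 + 16662/11 = -63878491251/11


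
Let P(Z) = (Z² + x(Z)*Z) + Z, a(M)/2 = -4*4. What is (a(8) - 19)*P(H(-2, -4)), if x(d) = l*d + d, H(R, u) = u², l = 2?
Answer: -53040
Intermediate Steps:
a(M) = -32 (a(M) = 2*(-4*4) = 2*(-16) = -32)
x(d) = 3*d (x(d) = 2*d + d = 3*d)
P(Z) = Z + 4*Z² (P(Z) = (Z² + (3*Z)*Z) + Z = (Z² + 3*Z²) + Z = 4*Z² + Z = Z + 4*Z²)
(a(8) - 19)*P(H(-2, -4)) = (-32 - 19)*((-4)²*(1 + 4*(-4)²)) = -816*(1 + 4*16) = -816*(1 + 64) = -816*65 = -51*1040 = -53040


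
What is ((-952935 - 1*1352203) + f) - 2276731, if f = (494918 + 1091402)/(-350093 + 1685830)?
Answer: -6120170366133/1335737 ≈ -4.5819e+6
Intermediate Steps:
f = 1586320/1335737 ≈ 1.1876
((-952935 - 1*1352203) + f) - 2276731 = ((-952935 - 1*1352203) + 1586320/1335737) - 2276731 = ((-952935 - 1352203) + 1586320/1335737) - 2276731 = (-2305138 + 1586320/1335737) - 2276731 = -3079056530386/1335737 - 2276731 = -6120170366133/1335737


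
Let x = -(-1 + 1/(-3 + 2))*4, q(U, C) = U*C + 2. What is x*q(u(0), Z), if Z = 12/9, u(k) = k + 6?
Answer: 80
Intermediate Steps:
u(k) = 6 + k
Z = 4/3 (Z = 12*(1/9) = 4/3 ≈ 1.3333)
q(U, C) = 2 + C*U (q(U, C) = C*U + 2 = 2 + C*U)
x = 8 (x = -(-1 + 1/(-1))*4 = -(-1 - 1)*4 = -(-2)*4 = -1*(-8) = 8)
x*q(u(0), Z) = 8*(2 + 4*(6 + 0)/3) = 8*(2 + (4/3)*6) = 8*(2 + 8) = 8*10 = 80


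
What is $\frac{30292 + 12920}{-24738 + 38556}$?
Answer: $\frac{7202}{2303} \approx 3.1272$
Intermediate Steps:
$\frac{30292 + 12920}{-24738 + 38556} = \frac{43212}{13818} = 43212 \cdot \frac{1}{13818} = \frac{7202}{2303}$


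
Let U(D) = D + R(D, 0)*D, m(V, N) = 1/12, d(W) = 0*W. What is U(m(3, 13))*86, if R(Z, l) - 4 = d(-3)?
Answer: 215/6 ≈ 35.833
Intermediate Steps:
d(W) = 0
R(Z, l) = 4 (R(Z, l) = 4 + 0 = 4)
m(V, N) = 1/12
U(D) = 5*D (U(D) = D + 4*D = 5*D)
U(m(3, 13))*86 = (5*(1/12))*86 = (5/12)*86 = 215/6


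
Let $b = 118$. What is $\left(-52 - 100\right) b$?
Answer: $-17936$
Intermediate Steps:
$\left(-52 - 100\right) b = \left(-52 - 100\right) 118 = \left(-152\right) 118 = -17936$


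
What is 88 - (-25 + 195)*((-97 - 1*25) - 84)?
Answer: 35108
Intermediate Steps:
88 - (-25 + 195)*((-97 - 1*25) - 84) = 88 - 170*((-97 - 25) - 84) = 88 - 170*(-122 - 84) = 88 - 170*(-206) = 88 - 1*(-35020) = 88 + 35020 = 35108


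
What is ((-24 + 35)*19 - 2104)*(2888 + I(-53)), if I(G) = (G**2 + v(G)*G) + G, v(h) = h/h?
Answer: -10594945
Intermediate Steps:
v(h) = 1
I(G) = G**2 + 2*G (I(G) = (G**2 + 1*G) + G = (G**2 + G) + G = (G + G**2) + G = G**2 + 2*G)
((-24 + 35)*19 - 2104)*(2888 + I(-53)) = ((-24 + 35)*19 - 2104)*(2888 - 53*(2 - 53)) = (11*19 - 2104)*(2888 - 53*(-51)) = (209 - 2104)*(2888 + 2703) = -1895*5591 = -10594945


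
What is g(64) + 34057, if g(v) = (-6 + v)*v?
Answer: 37769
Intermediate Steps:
g(v) = v*(-6 + v)
g(64) + 34057 = 64*(-6 + 64) + 34057 = 64*58 + 34057 = 3712 + 34057 = 37769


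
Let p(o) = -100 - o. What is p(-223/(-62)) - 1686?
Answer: -110955/62 ≈ -1789.6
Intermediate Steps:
p(-223/(-62)) - 1686 = (-100 - (-223)/(-62)) - 1686 = (-100 - (-223)*(-1)/62) - 1686 = (-100 - 1*223/62) - 1686 = (-100 - 223/62) - 1686 = -6423/62 - 1686 = -110955/62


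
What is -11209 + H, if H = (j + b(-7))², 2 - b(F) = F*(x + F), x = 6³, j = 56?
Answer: 2302232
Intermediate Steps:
x = 216
b(F) = 2 - F*(216 + F)
H = 2313441 (H = (56 + (2 - 1*(-7)² - 216*(-7)))² = (56 + (2 - 1*49 + 1512))² = (56 + (2 - 49 + 1512))² = (56 + 1465)² = 1521² = 2313441)
-11209 + H = -11209 + 2313441 = 2302232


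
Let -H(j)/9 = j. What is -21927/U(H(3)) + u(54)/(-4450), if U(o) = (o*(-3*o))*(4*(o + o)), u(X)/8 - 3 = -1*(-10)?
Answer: -24450653/350357400 ≈ -0.069788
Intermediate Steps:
H(j) = -9*j
u(X) = 104 (u(X) = 24 + 8*(-1*(-10)) = 24 + 8*10 = 24 + 80 = 104)
U(o) = -24*o³ (U(o) = (-3*o²)*(4*(2*o)) = (-3*o²)*(8*o) = -24*o³)
-21927/U(H(3)) + u(54)/(-4450) = -21927/((-24*(-9*3)³)) + 104/(-4450) = -21927/((-24*(-27)³)) + 104*(-1/4450) = -21927/((-24*(-19683))) - 52/2225 = -21927/472392 - 52/2225 = -21927*1/472392 - 52/2225 = -7309/157464 - 52/2225 = -24450653/350357400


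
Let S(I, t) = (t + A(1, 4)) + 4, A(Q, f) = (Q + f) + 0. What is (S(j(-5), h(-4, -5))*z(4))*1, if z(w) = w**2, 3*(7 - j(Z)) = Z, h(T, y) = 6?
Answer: 240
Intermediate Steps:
j(Z) = 7 - Z/3
A(Q, f) = Q + f
S(I, t) = 9 + t (S(I, t) = (t + (1 + 4)) + 4 = (t + 5) + 4 = (5 + t) + 4 = 9 + t)
(S(j(-5), h(-4, -5))*z(4))*1 = ((9 + 6)*4**2)*1 = (15*16)*1 = 240*1 = 240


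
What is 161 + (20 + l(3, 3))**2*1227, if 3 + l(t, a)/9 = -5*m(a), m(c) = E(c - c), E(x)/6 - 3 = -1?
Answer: 367129604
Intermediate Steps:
E(x) = 12 (E(x) = 18 + 6*(-1) = 18 - 6 = 12)
m(c) = 12
l(t, a) = -567 (l(t, a) = -27 + 9*(-5*12) = -27 + 9*(-60) = -27 - 540 = -567)
161 + (20 + l(3, 3))**2*1227 = 161 + (20 - 567)**2*1227 = 161 + (-547)**2*1227 = 161 + 299209*1227 = 161 + 367129443 = 367129604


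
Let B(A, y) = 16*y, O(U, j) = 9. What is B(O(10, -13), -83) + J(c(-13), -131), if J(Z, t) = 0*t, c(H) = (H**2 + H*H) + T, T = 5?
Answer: -1328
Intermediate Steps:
c(H) = 5 + 2*H**2 (c(H) = (H**2 + H*H) + 5 = (H**2 + H**2) + 5 = 2*H**2 + 5 = 5 + 2*H**2)
J(Z, t) = 0
B(O(10, -13), -83) + J(c(-13), -131) = 16*(-83) + 0 = -1328 + 0 = -1328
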